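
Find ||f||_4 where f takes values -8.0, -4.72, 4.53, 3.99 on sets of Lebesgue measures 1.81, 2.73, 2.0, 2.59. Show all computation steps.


Step 1: Compute |f_i|^4 for each value:
  |-8.0|^4 = 4096
  |-4.72|^4 = 496.327107
  |4.53|^4 = 421.107337
  |3.99|^4 = 253.449584
Step 2: Multiply by measures and sum:
  4096 * 1.81 = 7413.76
  496.327107 * 2.73 = 1354.973001
  421.107337 * 2.0 = 842.214674
  253.449584 * 2.59 = 656.434423
Sum = 7413.76 + 1354.973001 + 842.214674 + 656.434423 = 10267.382097
Step 3: Take the p-th root:
||f||_4 = (10267.382097)^(1/4) = 10.066186


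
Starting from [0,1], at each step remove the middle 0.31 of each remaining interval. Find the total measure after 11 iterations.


Step 1: At each step, fraction remaining = 1 - 0.31 = 0.69
Step 2: After 11 steps, measure = (0.69)^11
Result = 0.016879


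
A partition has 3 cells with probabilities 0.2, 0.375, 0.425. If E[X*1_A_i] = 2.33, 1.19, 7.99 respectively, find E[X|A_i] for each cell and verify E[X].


For each cell A_i: E[X|A_i] = E[X*1_A_i] / P(A_i)
Step 1: E[X|A_1] = 2.33 / 0.2 = 11.65
Step 2: E[X|A_2] = 1.19 / 0.375 = 3.173333
Step 3: E[X|A_3] = 7.99 / 0.425 = 18.8
Verification: E[X] = sum E[X*1_A_i] = 2.33 + 1.19 + 7.99 = 11.51


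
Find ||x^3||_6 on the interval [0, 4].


Step 1: ||f||_6 = (integral_0^4 |x^3|^6 dx)^(1/6)
     = (integral_0^4 x^18 dx)^(1/6)
Step 2: integral_0^4 x^18 dx = [x^19/(19)] from 0 to 4 = 4^19/19
     = 274877906944/19 = 1.446726e+10
Step 3: ||f||_6 = (1.446726e+10)^(1/6) = 49.362564


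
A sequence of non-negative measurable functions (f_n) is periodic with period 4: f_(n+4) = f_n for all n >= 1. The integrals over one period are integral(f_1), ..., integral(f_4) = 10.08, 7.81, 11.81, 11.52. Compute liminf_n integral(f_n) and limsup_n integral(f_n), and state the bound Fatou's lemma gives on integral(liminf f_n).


The sequence (integral(f_n)) is periodic with period 4, repeating the values 10.08, 7.81, 11.81, 11.52 indefinitely.
Step 1: For a periodic sequence, every tail (a_m, a_(m+1), ...) contains all 4 period values infinitely often.
Step 2: Hence inf of every tail = min of the period values = min(10.08, 7.81, 11.81, 11.52) = 7.81.
        liminf_n integral(f_n) = sup over m of (inf of tail from m) = 7.81.
Step 3: Similarly sup of every tail = max of the period values = 11.81.
        limsup_n integral(f_n) = 11.81.
Step 4: Fatou's lemma: integral(liminf_n f_n) <= liminf_n integral(f_n) = 7.81.
        So the integral of the pointwise liminf is at most 7.81.


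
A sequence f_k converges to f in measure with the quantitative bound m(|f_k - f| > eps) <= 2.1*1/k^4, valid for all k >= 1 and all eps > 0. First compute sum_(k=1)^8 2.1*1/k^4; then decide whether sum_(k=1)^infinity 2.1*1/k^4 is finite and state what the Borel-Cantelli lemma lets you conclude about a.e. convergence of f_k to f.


Step 1: List the terms 2.1*1/k^4 for k = 1 to 8:
  k=1: 2.1
  k=2: 0.13125
  k=3: 0.025926
  k=4: 0.008203
  k=5: 0.00336
  k=6: 0.00162
  k=7: 8.746356e-04
  k=8: 5.126953e-04
Step 2: Partial sum = 2.1 + 0.13125 + 0.025926 + 0.008203 + 0.00336 + 0.00162 + 8.746356e-04 + 5.126953e-04
     = 2.271747
Step 3: The full series sum_(k>=1) 2.1*1/k^4 converges (p-series with p = 4 > 1; a constant multiple of a convergent series converges).
Step 4: Fix eps > 0. Since sum_k m(|f_k - f| > eps) < infinity, the Borel-Cantelli lemma gives
        m(limsup_k {|f_k - f| > eps}) = 0, i.e. for a.e. x, |f_k(x) - f(x)| <= eps for all large k.
        Applying this with eps = 1/j for j = 1, 2, ... and intersecting the countably many full-measure sets,
        for a.e. x we get limsup_k |f_k(x) - f(x)| <= 1/j for every j, hence f_k -> f almost everywhere.
Conclusion: series converges; Borel-Cantelli yields f_k -> f a.e.


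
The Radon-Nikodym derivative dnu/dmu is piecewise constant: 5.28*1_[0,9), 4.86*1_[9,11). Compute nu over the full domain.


Integrate each piece of the Radon-Nikodym derivative:
Step 1: integral_0^9 5.28 dx = 5.28*(9-0) = 5.28*9 = 47.52
Step 2: integral_9^11 4.86 dx = 4.86*(11-9) = 4.86*2 = 9.72
Total: 47.52 + 9.72 = 57.24


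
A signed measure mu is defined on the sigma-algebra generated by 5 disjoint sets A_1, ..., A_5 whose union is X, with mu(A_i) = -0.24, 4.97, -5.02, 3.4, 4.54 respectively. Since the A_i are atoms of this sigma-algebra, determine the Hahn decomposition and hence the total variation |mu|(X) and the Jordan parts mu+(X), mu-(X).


Step 1: Every measurable set is a union of atoms (the cells / points), so a Hahn decomposition is
  obtained by grouping atoms by sign: P = union of atoms with mu > 0, N = union of the remaining atoms.
  Atoms in P (indices): 2, 4, 5;  atoms in N (indices): 1, 3
  Positive values: 4.97, 3.4, 4.54
  Negative values: -0.24, -5.02
Step 2: mu+(X) = mu(P) = sum of positive atom values = 12.91
Step 3: mu-(X) = -mu(N) = sum of |negative atom values| = 5.26
Step 4: |mu|(X) = mu+(X) + mu-(X) = 12.91 + 5.26 = 18.17


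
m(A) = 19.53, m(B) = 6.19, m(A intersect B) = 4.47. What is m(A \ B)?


m(A \ B) = m(A) - m(A n B)
= 19.53 - 4.47
= 15.06


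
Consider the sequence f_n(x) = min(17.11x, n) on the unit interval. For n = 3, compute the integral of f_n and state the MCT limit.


f(x) = 17.11x on [0,1]; f_n(x) = min(17.11x, n). At n = 3:
Step 1: f(x) reaches 3 at x = 3/17.11 = 0.175336
Step 2: integral(f_3) = integral(17.11x, 0, 0.175336) + integral(3, 0.175336, 1)
       = 17.11*0.175336^2/2 + 3*(1 - 0.175336)
       = 0.263004 + 2.473992
       = 2.736996
Step 3: As n -> infinity, f_n increases to f, so by MCT integral(f_n) -> integral(f) = 17.11/2 = 8.555.
Convergence: integral(f_3) = 2.736996 -> 8.555 as n -> infinity


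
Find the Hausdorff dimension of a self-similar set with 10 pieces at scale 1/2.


For a self-similar set with N copies scaled by 1/r:
dim_H = log(N)/log(r) = log(10)/log(2)
= 2.302585/0.693147
= 3.321928


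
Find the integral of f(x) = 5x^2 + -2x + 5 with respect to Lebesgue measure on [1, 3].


The Lebesgue integral of a Riemann-integrable function agrees with the Riemann integral.
Antiderivative F(x) = (5/3)x^3 + (-2/2)x^2 + 5x
F(3) = (5/3)*3^3 + (-2/2)*3^2 + 5*3
     = (5/3)*27 + (-2/2)*9 + 5*3
     = 45 + -9 + 15
     = 51
F(1) = 5.666667
Integral = F(3) - F(1) = 51 - 5.666667 = 45.333333


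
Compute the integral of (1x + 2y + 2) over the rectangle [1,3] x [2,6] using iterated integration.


By Fubini, integrate in x first, then y.
Step 1: Fix y, integrate over x in [1,3]:
  integral(1x + 2y + 2, x=1..3)
  = 1*(3^2 - 1^2)/2 + (2y + 2)*(3 - 1)
  = 4 + (2y + 2)*2
  = 4 + 4y + 4
  = 8 + 4y
Step 2: Integrate over y in [2,6]:
  integral(8 + 4y, y=2..6)
  = 8*4 + 4*(6^2 - 2^2)/2
  = 32 + 64
  = 96


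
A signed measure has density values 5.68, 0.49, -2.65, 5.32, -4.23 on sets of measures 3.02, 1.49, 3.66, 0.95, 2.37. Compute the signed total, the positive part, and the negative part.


Step 1: Compute signed measure on each set:
  Set 1: 5.68 * 3.02 = 17.1536
  Set 2: 0.49 * 1.49 = 0.7301
  Set 3: -2.65 * 3.66 = -9.699
  Set 4: 5.32 * 0.95 = 5.054
  Set 5: -4.23 * 2.37 = -10.0251
Step 2: Total signed measure = (17.1536) + (0.7301) + (-9.699) + (5.054) + (-10.0251)
     = 3.2136
Step 3: Positive part mu+(X) = sum of positive contributions = 22.9377
Step 4: Negative part mu-(X) = |sum of negative contributions| = 19.7241


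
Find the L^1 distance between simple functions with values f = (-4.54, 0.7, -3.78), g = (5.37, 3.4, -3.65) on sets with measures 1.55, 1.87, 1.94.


Step 1: Compute differences f_i - g_i:
  -4.54 - 5.37 = -9.91
  0.7 - 3.4 = -2.7
  -3.78 - -3.65 = -0.13
Step 2: Compute |diff|^1 * measure for each set:
  |-9.91|^1 * 1.55 = 9.91 * 1.55 = 15.3605
  |-2.7|^1 * 1.87 = 2.7 * 1.87 = 5.049
  |-0.13|^1 * 1.94 = 0.13 * 1.94 = 0.2522
Step 3: Sum = 20.6617
Step 4: ||f-g||_1 = (20.6617)^(1/1) = 20.6617


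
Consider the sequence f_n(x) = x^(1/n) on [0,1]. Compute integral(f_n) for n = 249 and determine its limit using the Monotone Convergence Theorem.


At n = 249: f_249(x) = x^(1/249).
Step 1: integral(x^(1/249), 0, 1) = [x^(1/249+1) / (1/249+1)] from 0 to 1
     = 1 / (1/249 + 1) = 1 / ((249+1)/249) = 249/(249+1)
     = 249/250 = 0.996
Step 2: As n -> infinity, f_n(x) = x^(1/n) -> 1 for x in (0,1], and f_n is increasing in n.
By MCT, lim_n integral(f_n) = integral(lim_n f_n) = integral(1, 0, 1) = 1.
Step 3: Verify convergence: 249/250 = 0.996 -> 1


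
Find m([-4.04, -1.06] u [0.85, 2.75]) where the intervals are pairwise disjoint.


For pairwise disjoint intervals, m(union) = sum of lengths.
= (-1.06 - -4.04) + (2.75 - 0.85)
= 2.98 + 1.9
= 4.88


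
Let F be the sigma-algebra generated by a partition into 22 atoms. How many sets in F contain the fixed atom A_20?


Each element of F is a union of some subset S of the 22 atoms.
The element contains A_20 iff A_20 is in S.
So we count subsets S of {A_1,...,A_22} with A_20 in S: choose freely among the other 21 atoms.
Count = 2^(22-1) = 2^21 = 2097152.


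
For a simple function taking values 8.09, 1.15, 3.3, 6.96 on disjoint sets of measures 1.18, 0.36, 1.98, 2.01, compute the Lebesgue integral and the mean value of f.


Step 1: Integral = sum(value_i * measure_i)
= 8.09*1.18 + 1.15*0.36 + 3.3*1.98 + 6.96*2.01
= 9.5462 + 0.414 + 6.534 + 13.9896
= 30.4838
Step 2: Total measure of domain = 1.18 + 0.36 + 1.98 + 2.01 = 5.53
Step 3: Average value = 30.4838 / 5.53 = 5.512441


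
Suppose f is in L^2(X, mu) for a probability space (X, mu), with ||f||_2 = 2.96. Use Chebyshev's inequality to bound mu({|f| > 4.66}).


Chebyshev/Markov inequality: mu(|f| > eps) <= (||f||_p / eps)^p
Step 1: ||f||_2 / eps = 2.96 / 4.66 = 0.635193
Step 2: Raise to power p = 2:
  (0.635193)^2 = 0.40347
Step 3: Therefore mu(|f| > 4.66) <= 0.40347


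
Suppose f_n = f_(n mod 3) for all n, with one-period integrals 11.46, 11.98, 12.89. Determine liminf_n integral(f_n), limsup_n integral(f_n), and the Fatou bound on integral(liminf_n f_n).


The sequence (integral(f_n)) is periodic with period 3, repeating the values 11.46, 11.98, 12.89 indefinitely.
Step 1: For a periodic sequence, every tail (a_m, a_(m+1), ...) contains all 3 period values infinitely often.
Step 2: Hence inf of every tail = min of the period values = min(11.46, 11.98, 12.89) = 11.46.
        liminf_n integral(f_n) = sup over m of (inf of tail from m) = 11.46.
Step 3: Similarly sup of every tail = max of the period values = 12.89.
        limsup_n integral(f_n) = 12.89.
Step 4: Fatou's lemma: integral(liminf_n f_n) <= liminf_n integral(f_n) = 11.46.
        So the integral of the pointwise liminf is at most 11.46.


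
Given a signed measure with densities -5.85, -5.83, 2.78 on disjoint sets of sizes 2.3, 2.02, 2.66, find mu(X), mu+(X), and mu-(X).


Step 1: Compute signed measure on each set:
  Set 1: -5.85 * 2.3 = -13.455
  Set 2: -5.83 * 2.02 = -11.7766
  Set 3: 2.78 * 2.66 = 7.3948
Step 2: Total signed measure = (-13.455) + (-11.7766) + (7.3948)
     = -17.8368
Step 3: Positive part mu+(X) = sum of positive contributions = 7.3948
Step 4: Negative part mu-(X) = |sum of negative contributions| = 25.2316


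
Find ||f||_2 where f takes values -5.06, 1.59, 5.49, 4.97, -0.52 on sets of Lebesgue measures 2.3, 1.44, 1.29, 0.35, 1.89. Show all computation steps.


Step 1: Compute |f_i|^2 for each value:
  |-5.06|^2 = 25.6036
  |1.59|^2 = 2.5281
  |5.49|^2 = 30.1401
  |4.97|^2 = 24.7009
  |-0.52|^2 = 0.2704
Step 2: Multiply by measures and sum:
  25.6036 * 2.3 = 58.88828
  2.5281 * 1.44 = 3.640464
  30.1401 * 1.29 = 38.880729
  24.7009 * 0.35 = 8.645315
  0.2704 * 1.89 = 0.511056
Sum = 58.88828 + 3.640464 + 38.880729 + 8.645315 + 0.511056 = 110.565844
Step 3: Take the p-th root:
||f||_2 = (110.565844)^(1/2) = 10.515029


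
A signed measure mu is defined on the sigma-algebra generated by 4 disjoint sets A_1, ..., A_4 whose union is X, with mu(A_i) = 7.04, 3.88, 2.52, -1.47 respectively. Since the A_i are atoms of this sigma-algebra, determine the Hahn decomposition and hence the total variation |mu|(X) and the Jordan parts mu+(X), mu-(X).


Step 1: Every measurable set is a union of atoms (the cells / points), so a Hahn decomposition is
  obtained by grouping atoms by sign: P = union of atoms with mu > 0, N = union of the remaining atoms.
  Atoms in P (indices): 1, 2, 3;  atoms in N (indices): 4
  Positive values: 7.04, 3.88, 2.52
  Negative values: -1.47
Step 2: mu+(X) = mu(P) = sum of positive atom values = 13.44
Step 3: mu-(X) = -mu(N) = sum of |negative atom values| = 1.47
Step 4: |mu|(X) = mu+(X) + mu-(X) = 13.44 + 1.47 = 14.91


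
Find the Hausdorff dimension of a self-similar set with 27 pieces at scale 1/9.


For a self-similar set with N copies scaled by 1/r:
dim_H = log(N)/log(r) = log(27)/log(9)
= 3.295837/2.197225
= 1.5


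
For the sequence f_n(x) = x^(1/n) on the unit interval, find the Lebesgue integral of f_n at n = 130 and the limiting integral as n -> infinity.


At n = 130: f_130(x) = x^(1/130).
Step 1: integral(x^(1/130), 0, 1) = [x^(1/130+1) / (1/130+1)] from 0 to 1
     = 1 / (1/130 + 1) = 1 / ((130+1)/130) = 130/(130+1)
     = 130/131 = 0.992366
Step 2: As n -> infinity, f_n(x) = x^(1/n) -> 1 for x in (0,1], and f_n is increasing in n.
By MCT, lim_n integral(f_n) = integral(lim_n f_n) = integral(1, 0, 1) = 1.
Step 3: Verify convergence: 130/131 = 0.992366 -> 1


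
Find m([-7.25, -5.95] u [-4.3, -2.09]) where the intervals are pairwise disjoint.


For pairwise disjoint intervals, m(union) = sum of lengths.
= (-5.95 - -7.25) + (-2.09 - -4.3)
= 1.3 + 2.21
= 3.51


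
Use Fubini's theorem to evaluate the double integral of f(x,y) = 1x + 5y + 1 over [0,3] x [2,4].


By Fubini, integrate in x first, then y.
Step 1: Fix y, integrate over x in [0,3]:
  integral(1x + 5y + 1, x=0..3)
  = 1*(3^2 - 0^2)/2 + (5y + 1)*(3 - 0)
  = 4.5 + (5y + 1)*3
  = 4.5 + 15y + 3
  = 7.5 + 15y
Step 2: Integrate over y in [2,4]:
  integral(7.5 + 15y, y=2..4)
  = 7.5*2 + 15*(4^2 - 2^2)/2
  = 15 + 90
  = 105


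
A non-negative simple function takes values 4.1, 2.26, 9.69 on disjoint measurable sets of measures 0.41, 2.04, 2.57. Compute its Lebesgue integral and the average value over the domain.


Step 1: Integral = sum(value_i * measure_i)
= 4.1*0.41 + 2.26*2.04 + 9.69*2.57
= 1.681 + 4.6104 + 24.9033
= 31.1947
Step 2: Total measure of domain = 0.41 + 2.04 + 2.57 = 5.02
Step 3: Average value = 31.1947 / 5.02 = 6.214084


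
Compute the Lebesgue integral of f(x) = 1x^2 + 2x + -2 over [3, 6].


The Lebesgue integral of a Riemann-integrable function agrees with the Riemann integral.
Antiderivative F(x) = (1/3)x^3 + (2/2)x^2 + -2x
F(6) = (1/3)*6^3 + (2/2)*6^2 + -2*6
     = (1/3)*216 + (2/2)*36 + -2*6
     = 72 + 36 + -12
     = 96
F(3) = 12
Integral = F(6) - F(3) = 96 - 12 = 84


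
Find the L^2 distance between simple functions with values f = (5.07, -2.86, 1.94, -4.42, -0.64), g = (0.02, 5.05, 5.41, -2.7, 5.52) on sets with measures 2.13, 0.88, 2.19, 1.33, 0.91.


Step 1: Compute differences f_i - g_i:
  5.07 - 0.02 = 5.05
  -2.86 - 5.05 = -7.91
  1.94 - 5.41 = -3.47
  -4.42 - -2.7 = -1.72
  -0.64 - 5.52 = -6.16
Step 2: Compute |diff|^2 * measure for each set:
  |5.05|^2 * 2.13 = 25.5025 * 2.13 = 54.320325
  |-7.91|^2 * 0.88 = 62.5681 * 0.88 = 55.059928
  |-3.47|^2 * 2.19 = 12.0409 * 2.19 = 26.369571
  |-1.72|^2 * 1.33 = 2.9584 * 1.33 = 3.934672
  |-6.16|^2 * 0.91 = 37.9456 * 0.91 = 34.530496
Step 3: Sum = 174.214992
Step 4: ||f-g||_2 = (174.214992)^(1/2) = 13.199053


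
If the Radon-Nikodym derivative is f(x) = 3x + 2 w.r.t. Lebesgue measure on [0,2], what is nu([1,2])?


nu(A) = integral_A (dnu/dmu) dmu = integral_1^2 (3x + 2) dx
Step 1: Antiderivative F(x) = (3/2)x^2 + 2x
Step 2: F(2) = (3/2)*2^2 + 2*2 = 6 + 4 = 10
Step 3: F(1) = (3/2)*1^2 + 2*1 = 1.5 + 2 = 3.5
Step 4: nu([1,2]) = F(2) - F(1) = 10 - 3.5 = 6.5


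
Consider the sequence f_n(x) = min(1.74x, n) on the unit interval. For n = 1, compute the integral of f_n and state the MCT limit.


f(x) = 1.74x on [0,1]; f_n(x) = min(1.74x, n). At n = 1:
Step 1: f(x) reaches 1 at x = 1/1.74 = 0.574713
Step 2: integral(f_1) = integral(1.74x, 0, 0.574713) + integral(1, 0.574713, 1)
       = 1.74*0.574713^2/2 + 1*(1 - 0.574713)
       = 0.287356 + 0.425287
       = 0.712644
Step 3: As n -> infinity, f_n increases to f, so by MCT integral(f_n) -> integral(f) = 1.74/2 = 0.87.
Convergence: integral(f_1) = 0.712644 -> 0.87 as n -> infinity


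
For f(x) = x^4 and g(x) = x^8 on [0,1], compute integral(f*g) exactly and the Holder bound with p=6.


Step 1: Exact integral of f*g = integral(x^12, 0, 1) = 1/13
     = 0.076923
Step 2: Holder bound with p=6, q=1.2:
  ||f||_p = (integral x^24 dx)^(1/6) = (1/25)^(1/6) = 0.584804
  ||g||_q = (integral x^9.6 dx)^(1/1.2) = (1/10.6)^(1/1.2) = 0.139823
Step 3: Holder bound = ||f||_p * ||g||_q = 0.584804 * 0.139823 = 0.081769
Verification: 0.076923 <= 0.081769 (Holder holds)


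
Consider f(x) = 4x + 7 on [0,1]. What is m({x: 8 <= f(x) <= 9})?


f^(-1)([8, 9]) = {x : 8 <= 4x + 7 <= 9}
Solving: (8 - 7)/4 <= x <= (9 - 7)/4
= [0.25, 0.5]
Intersecting with [0,1]: [0.25, 0.5]
Measure = 0.5 - 0.25 = 0.25


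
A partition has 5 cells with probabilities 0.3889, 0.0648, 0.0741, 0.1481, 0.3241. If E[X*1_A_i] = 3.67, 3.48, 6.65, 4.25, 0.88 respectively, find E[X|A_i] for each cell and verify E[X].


For each cell A_i: E[X|A_i] = E[X*1_A_i] / P(A_i)
Step 1: E[X|A_1] = 3.67 / 0.3889 = 9.436873
Step 2: E[X|A_2] = 3.48 / 0.0648 = 53.703704
Step 3: E[X|A_3] = 6.65 / 0.0741 = 89.74359
Step 4: E[X|A_4] = 4.25 / 0.1481 = 28.696826
Step 5: E[X|A_5] = 0.88 / 0.3241 = 2.715211
Verification: E[X] = sum E[X*1_A_i] = 3.67 + 3.48 + 6.65 + 4.25 + 0.88 = 18.93


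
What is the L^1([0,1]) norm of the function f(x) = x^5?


Step 1: ||f||_1 = (integral_0^1 |x^5|^1 dx)^(1/1)
     = (integral_0^1 x^5 dx)^(1/1)
Step 2: integral_0^1 x^5 dx = [x^6/(6)] from 0 to 1 = 1^6/6
     = 1/6 = 0.166667
Step 3: ||f||_1 = (0.166667)^(1/1) = 0.166667


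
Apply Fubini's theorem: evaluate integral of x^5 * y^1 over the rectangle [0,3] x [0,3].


By Fubini's theorem, the double integral factors as a product of single integrals:
Step 1: integral_0^3 x^5 dx = [x^6/6] from 0 to 3
     = 3^6/6 = 121.5
Step 2: integral_0^3 y^1 dy = [y^2/2] from 0 to 3
     = 3^2/2 = 4.5
Step 3: Double integral = 121.5 * 4.5 = 546.75


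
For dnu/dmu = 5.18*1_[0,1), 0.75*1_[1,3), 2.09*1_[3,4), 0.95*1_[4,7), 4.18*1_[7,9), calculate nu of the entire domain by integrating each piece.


Integrate each piece of the Radon-Nikodym derivative:
Step 1: integral_0^1 5.18 dx = 5.18*(1-0) = 5.18*1 = 5.18
Step 2: integral_1^3 0.75 dx = 0.75*(3-1) = 0.75*2 = 1.5
Step 3: integral_3^4 2.09 dx = 2.09*(4-3) = 2.09*1 = 2.09
Step 4: integral_4^7 0.95 dx = 0.95*(7-4) = 0.95*3 = 2.85
Step 5: integral_7^9 4.18 dx = 4.18*(9-7) = 4.18*2 = 8.36
Total: 5.18 + 1.5 + 2.09 + 2.85 + 8.36 = 19.98


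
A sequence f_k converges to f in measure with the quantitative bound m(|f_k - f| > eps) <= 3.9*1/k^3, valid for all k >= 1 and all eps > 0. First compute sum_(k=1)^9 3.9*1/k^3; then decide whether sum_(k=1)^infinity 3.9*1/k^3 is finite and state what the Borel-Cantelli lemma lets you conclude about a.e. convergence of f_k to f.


Step 1: List the terms 3.9*1/k^3 for k = 1 to 9:
  k=1: 3.9
  k=2: 0.4875
  k=3: 0.144444
  k=4: 0.060937
  k=5: 0.0312
  k=6: 0.018056
  k=7: 0.01137
  k=8: 0.007617
  k=9: 0.00535
Step 2: Partial sum = 3.9 + 0.4875 + 0.144444 + 0.060937 + 0.0312 + 0.018056 + 0.01137 + 0.007617 + 0.00535
     = 4.666475
Step 3: The full series sum_(k>=1) 3.9*1/k^3 converges (p-series with p = 3 > 1; a constant multiple of a convergent series converges).
Step 4: Fix eps > 0. Since sum_k m(|f_k - f| > eps) < infinity, the Borel-Cantelli lemma gives
        m(limsup_k {|f_k - f| > eps}) = 0, i.e. for a.e. x, |f_k(x) - f(x)| <= eps for all large k.
        Applying this with eps = 1/j for j = 1, 2, ... and intersecting the countably many full-measure sets,
        for a.e. x we get limsup_k |f_k(x) - f(x)| <= 1/j for every j, hence f_k -> f almost everywhere.
Conclusion: series converges; Borel-Cantelli yields f_k -> f a.e.


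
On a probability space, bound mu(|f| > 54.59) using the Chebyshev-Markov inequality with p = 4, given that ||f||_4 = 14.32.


Chebyshev/Markov inequality: mu(|f| > eps) <= (||f||_p / eps)^p
Step 1: ||f||_4 / eps = 14.32 / 54.59 = 0.262319
Step 2: Raise to power p = 4:
  (0.262319)^4 = 0.004735
Step 3: Therefore mu(|f| > 54.59) <= 0.004735


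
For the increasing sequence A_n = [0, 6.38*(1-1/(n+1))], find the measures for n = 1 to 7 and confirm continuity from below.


By continuity of measure from below: if A_n increases to A, then m(A_n) -> m(A).
Here A = [0, 6.38], so m(A) = 6.38
Step 1: a_1 = 6.38*(1 - 1/2) = 3.19, m(A_1) = 3.19
Step 2: a_2 = 6.38*(1 - 1/3) = 4.2533, m(A_2) = 4.2533
Step 3: a_3 = 6.38*(1 - 1/4) = 4.785, m(A_3) = 4.785
Step 4: a_4 = 6.38*(1 - 1/5) = 5.104, m(A_4) = 5.104
Step 5: a_5 = 6.38*(1 - 1/6) = 5.3167, m(A_5) = 5.3167
Step 6: a_6 = 6.38*(1 - 1/7) = 5.4686, m(A_6) = 5.4686
Step 7: a_7 = 6.38*(1 - 1/8) = 5.5825, m(A_7) = 5.5825
Limit: m(A_n) -> m([0,6.38]) = 6.38


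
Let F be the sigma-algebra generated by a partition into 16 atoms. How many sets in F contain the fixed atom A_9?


Each element of F is a union of some subset S of the 16 atoms.
The element contains A_9 iff A_9 is in S.
So we count subsets S of {A_1,...,A_16} with A_9 in S: choose freely among the other 15 atoms.
Count = 2^(16-1) = 2^15 = 32768.


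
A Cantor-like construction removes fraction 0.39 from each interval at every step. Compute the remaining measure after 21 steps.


Step 1: At each step, fraction remaining = 1 - 0.39 = 0.61
Step 2: After 21 steps, measure = (0.61)^21
Result = 3.104034e-05


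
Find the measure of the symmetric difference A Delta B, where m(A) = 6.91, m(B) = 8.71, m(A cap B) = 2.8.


m(A Delta B) = m(A) + m(B) - 2*m(A n B)
= 6.91 + 8.71 - 2*2.8
= 6.91 + 8.71 - 5.6
= 10.02


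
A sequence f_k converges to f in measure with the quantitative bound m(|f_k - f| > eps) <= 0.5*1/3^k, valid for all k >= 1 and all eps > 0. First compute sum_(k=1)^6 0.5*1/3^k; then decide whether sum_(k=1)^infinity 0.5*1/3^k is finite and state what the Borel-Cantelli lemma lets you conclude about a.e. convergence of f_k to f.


Step 1: List the terms 0.5*1/3^k for k = 1 to 6:
  k=1: 0.166667
  k=2: 0.055556
  k=3: 0.018519
  k=4: 0.006173
  k=5: 0.002058
  k=6: 6.858711e-04
Step 2: Partial sum = 0.166667 + 0.055556 + 0.018519 + 0.006173 + 0.002058 + 6.858711e-04
     = 0.249657
Step 3: The full series sum_(k>=1) 0.5*1/3^k converges (geometric series with ratio 1/3 < 1; a constant multiple of a convergent series converges).
Step 4: Fix eps > 0. Since sum_k m(|f_k - f| > eps) < infinity, the Borel-Cantelli lemma gives
        m(limsup_k {|f_k - f| > eps}) = 0, i.e. for a.e. x, |f_k(x) - f(x)| <= eps for all large k.
        Applying this with eps = 1/j for j = 1, 2, ... and intersecting the countably many full-measure sets,
        for a.e. x we get limsup_k |f_k(x) - f(x)| <= 1/j for every j, hence f_k -> f almost everywhere.
Conclusion: series converges; Borel-Cantelli yields f_k -> f a.e.


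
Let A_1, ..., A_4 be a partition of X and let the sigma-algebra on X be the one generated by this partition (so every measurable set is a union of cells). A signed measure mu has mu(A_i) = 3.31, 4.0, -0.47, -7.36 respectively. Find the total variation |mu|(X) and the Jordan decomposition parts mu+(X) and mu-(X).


Step 1: Every measurable set is a union of atoms (the cells / points), so a Hahn decomposition is
  obtained by grouping atoms by sign: P = union of atoms with mu > 0, N = union of the remaining atoms.
  Atoms in P (indices): 1, 2;  atoms in N (indices): 3, 4
  Positive values: 3.31, 4
  Negative values: -0.47, -7.36
Step 2: mu+(X) = mu(P) = sum of positive atom values = 7.31
Step 3: mu-(X) = -mu(N) = sum of |negative atom values| = 7.83
Step 4: |mu|(X) = mu+(X) + mu-(X) = 7.31 + 7.83 = 15.14


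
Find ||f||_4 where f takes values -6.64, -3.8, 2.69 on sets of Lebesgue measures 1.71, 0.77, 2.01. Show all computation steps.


Step 1: Compute |f_i|^4 for each value:
  |-6.64|^4 = 1943.892828
  |-3.8|^4 = 208.5136
  |2.69|^4 = 52.361143
Step 2: Multiply by measures and sum:
  1943.892828 * 1.71 = 3324.056736
  208.5136 * 0.77 = 160.555472
  52.361143 * 2.01 = 105.245898
Sum = 3324.056736 + 160.555472 + 105.245898 = 3589.858106
Step 3: Take the p-th root:
||f||_4 = (3589.858106)^(1/4) = 7.740505


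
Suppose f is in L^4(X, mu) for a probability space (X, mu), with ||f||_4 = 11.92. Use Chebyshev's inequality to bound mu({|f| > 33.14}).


Chebyshev/Markov inequality: mu(|f| > eps) <= (||f||_p / eps)^p
Step 1: ||f||_4 / eps = 11.92 / 33.14 = 0.359686
Step 2: Raise to power p = 4:
  (0.359686)^4 = 0.016738
Step 3: Therefore mu(|f| > 33.14) <= 0.016738


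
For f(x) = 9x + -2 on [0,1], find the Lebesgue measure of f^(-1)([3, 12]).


f^(-1)([3, 12]) = {x : 3 <= 9x + -2 <= 12}
Solving: (3 - -2)/9 <= x <= (12 - -2)/9
= [0.555556, 1.555556]
Intersecting with [0,1]: [0.555556, 1]
Measure = 1 - 0.555556 = 0.444444


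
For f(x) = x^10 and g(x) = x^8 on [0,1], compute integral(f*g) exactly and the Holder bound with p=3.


Step 1: Exact integral of f*g = integral(x^18, 0, 1) = 1/19
     = 0.052632
Step 2: Holder bound with p=3, q=1.5:
  ||f||_p = (integral x^30 dx)^(1/3) = (1/31)^(1/3) = 0.318331
  ||g||_q = (integral x^12 dx)^(1/1.5) = (1/13)^(1/1.5) = 0.180872
Step 3: Holder bound = ||f||_p * ||g||_q = 0.318331 * 0.180872 = 0.057577
Verification: 0.052632 <= 0.057577 (Holder holds)


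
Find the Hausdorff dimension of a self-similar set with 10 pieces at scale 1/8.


For a self-similar set with N copies scaled by 1/r:
dim_H = log(N)/log(r) = log(10)/log(8)
= 2.302585/2.079442
= 1.107309


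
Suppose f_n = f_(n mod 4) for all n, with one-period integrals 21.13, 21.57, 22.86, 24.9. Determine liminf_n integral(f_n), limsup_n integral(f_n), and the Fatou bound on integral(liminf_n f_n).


The sequence (integral(f_n)) is periodic with period 4, repeating the values 21.13, 21.57, 22.86, 24.9 indefinitely.
Step 1: For a periodic sequence, every tail (a_m, a_(m+1), ...) contains all 4 period values infinitely often.
Step 2: Hence inf of every tail = min of the period values = min(21.13, 21.57, 22.86, 24.9) = 21.13.
        liminf_n integral(f_n) = sup over m of (inf of tail from m) = 21.13.
Step 3: Similarly sup of every tail = max of the period values = 24.9.
        limsup_n integral(f_n) = 24.9.
Step 4: Fatou's lemma: integral(liminf_n f_n) <= liminf_n integral(f_n) = 21.13.
        So the integral of the pointwise liminf is at most 21.13.


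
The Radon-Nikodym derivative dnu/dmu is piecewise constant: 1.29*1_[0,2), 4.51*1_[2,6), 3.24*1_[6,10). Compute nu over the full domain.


Integrate each piece of the Radon-Nikodym derivative:
Step 1: integral_0^2 1.29 dx = 1.29*(2-0) = 1.29*2 = 2.58
Step 2: integral_2^6 4.51 dx = 4.51*(6-2) = 4.51*4 = 18.04
Step 3: integral_6^10 3.24 dx = 3.24*(10-6) = 3.24*4 = 12.96
Total: 2.58 + 18.04 + 12.96 = 33.58


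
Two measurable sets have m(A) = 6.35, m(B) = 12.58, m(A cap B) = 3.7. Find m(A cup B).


By inclusion-exclusion: m(A u B) = m(A) + m(B) - m(A n B)
= 6.35 + 12.58 - 3.7
= 15.23


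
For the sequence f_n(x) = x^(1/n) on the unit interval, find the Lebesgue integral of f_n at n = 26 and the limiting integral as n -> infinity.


At n = 26: f_26(x) = x^(1/26).
Step 1: integral(x^(1/26), 0, 1) = [x^(1/26+1) / (1/26+1)] from 0 to 1
     = 1 / (1/26 + 1) = 1 / ((26+1)/26) = 26/(26+1)
     = 26/27 = 0.962963
Step 2: As n -> infinity, f_n(x) = x^(1/n) -> 1 for x in (0,1], and f_n is increasing in n.
By MCT, lim_n integral(f_n) = integral(lim_n f_n) = integral(1, 0, 1) = 1.
Step 3: Verify convergence: 26/27 = 0.962963 -> 1


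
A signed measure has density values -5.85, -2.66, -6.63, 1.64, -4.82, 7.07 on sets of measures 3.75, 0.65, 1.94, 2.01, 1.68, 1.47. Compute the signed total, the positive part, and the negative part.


Step 1: Compute signed measure on each set:
  Set 1: -5.85 * 3.75 = -21.9375
  Set 2: -2.66 * 0.65 = -1.729
  Set 3: -6.63 * 1.94 = -12.8622
  Set 4: 1.64 * 2.01 = 3.2964
  Set 5: -4.82 * 1.68 = -8.0976
  Set 6: 7.07 * 1.47 = 10.3929
Step 2: Total signed measure = (-21.9375) + (-1.729) + (-12.8622) + (3.2964) + (-8.0976) + (10.3929)
     = -30.937
Step 3: Positive part mu+(X) = sum of positive contributions = 13.6893
Step 4: Negative part mu-(X) = |sum of negative contributions| = 44.6263


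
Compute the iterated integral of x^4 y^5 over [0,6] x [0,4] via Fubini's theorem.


By Fubini's theorem, the double integral factors as a product of single integrals:
Step 1: integral_0^6 x^4 dx = [x^5/5] from 0 to 6
     = 6^5/5 = 1555.2
Step 2: integral_0^4 y^5 dy = [y^6/6] from 0 to 4
     = 4^6/6 = 682.666667
Step 3: Double integral = 1555.2 * 682.666667 = 1.061683e+06


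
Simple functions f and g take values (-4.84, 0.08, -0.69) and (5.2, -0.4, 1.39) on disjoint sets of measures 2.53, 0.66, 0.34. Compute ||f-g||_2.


Step 1: Compute differences f_i - g_i:
  -4.84 - 5.2 = -10.04
  0.08 - -0.4 = 0.48
  -0.69 - 1.39 = -2.08
Step 2: Compute |diff|^2 * measure for each set:
  |-10.04|^2 * 2.53 = 100.8016 * 2.53 = 255.028048
  |0.48|^2 * 0.66 = 0.2304 * 0.66 = 0.152064
  |-2.08|^2 * 0.34 = 4.3264 * 0.34 = 1.470976
Step 3: Sum = 256.651088
Step 4: ||f-g||_2 = (256.651088)^(1/2) = 16.020334


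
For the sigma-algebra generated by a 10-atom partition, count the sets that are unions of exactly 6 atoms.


Each element of F is a union of some subset of the 10 atoms.
Elements that are unions of exactly 6 atoms correspond to 6-element subsets of the 10 atoms.
Count = C(10, 6) = 10! / (6! * 4!) = 210.


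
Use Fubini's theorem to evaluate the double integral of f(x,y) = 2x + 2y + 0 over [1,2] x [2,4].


By Fubini, integrate in x first, then y.
Step 1: Fix y, integrate over x in [1,2]:
  integral(2x + 2y + 0, x=1..2)
  = 2*(2^2 - 1^2)/2 + (2y + 0)*(2 - 1)
  = 3 + (2y + 0)*1
  = 3 + 2y + 0
  = 3 + 2y
Step 2: Integrate over y in [2,4]:
  integral(3 + 2y, y=2..4)
  = 3*2 + 2*(4^2 - 2^2)/2
  = 6 + 12
  = 18


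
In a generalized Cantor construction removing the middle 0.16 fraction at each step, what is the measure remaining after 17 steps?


Step 1: At each step, fraction remaining = 1 - 0.16 = 0.84
Step 2: After 17 steps, measure = (0.84)^17
Result = 0.051612


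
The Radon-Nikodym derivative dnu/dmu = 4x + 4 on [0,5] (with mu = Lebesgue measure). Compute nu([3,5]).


nu(A) = integral_A (dnu/dmu) dmu = integral_3^5 (4x + 4) dx
Step 1: Antiderivative F(x) = (4/2)x^2 + 4x
Step 2: F(5) = (4/2)*5^2 + 4*5 = 50 + 20 = 70
Step 3: F(3) = (4/2)*3^2 + 4*3 = 18 + 12 = 30
Step 4: nu([3,5]) = F(5) - F(3) = 70 - 30 = 40


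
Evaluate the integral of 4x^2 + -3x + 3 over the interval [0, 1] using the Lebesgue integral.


The Lebesgue integral of a Riemann-integrable function agrees with the Riemann integral.
Antiderivative F(x) = (4/3)x^3 + (-3/2)x^2 + 3x
F(1) = (4/3)*1^3 + (-3/2)*1^2 + 3*1
     = (4/3)*1 + (-3/2)*1 + 3*1
     = 1.333333 + -1.5 + 3
     = 2.833333
F(0) = 0.0
Integral = F(1) - F(0) = 2.833333 - 0.0 = 2.833333


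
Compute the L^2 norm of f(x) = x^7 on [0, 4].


Step 1: ||f||_2 = (integral_0^4 |x^7|^2 dx)^(1/2)
     = (integral_0^4 x^14 dx)^(1/2)
Step 2: integral_0^4 x^14 dx = [x^15/(15)] from 0 to 4 = 4^15/15
     = 1073741824/15 = 7.158279e+07
Step 3: ||f||_2 = (7.158279e+07)^(1/2) = 8460.661219


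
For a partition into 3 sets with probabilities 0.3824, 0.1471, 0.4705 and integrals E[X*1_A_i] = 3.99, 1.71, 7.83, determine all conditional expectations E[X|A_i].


For each cell A_i: E[X|A_i] = E[X*1_A_i] / P(A_i)
Step 1: E[X|A_1] = 3.99 / 0.3824 = 10.4341
Step 2: E[X|A_2] = 1.71 / 0.1471 = 11.624745
Step 3: E[X|A_3] = 7.83 / 0.4705 = 16.64187
Verification: E[X] = sum E[X*1_A_i] = 3.99 + 1.71 + 7.83 = 13.53


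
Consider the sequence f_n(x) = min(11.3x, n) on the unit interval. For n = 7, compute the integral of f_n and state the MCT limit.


f(x) = 11.3x on [0,1]; f_n(x) = min(11.3x, n). At n = 7:
Step 1: f(x) reaches 7 at x = 7/11.3 = 0.619469
Step 2: integral(f_7) = integral(11.3x, 0, 0.619469) + integral(7, 0.619469, 1)
       = 11.3*0.619469^2/2 + 7*(1 - 0.619469)
       = 2.168142 + 2.663717
       = 4.831858
Step 3: As n -> infinity, f_n increases to f, so by MCT integral(f_n) -> integral(f) = 11.3/2 = 5.65.
Convergence: integral(f_7) = 4.831858 -> 5.65 as n -> infinity


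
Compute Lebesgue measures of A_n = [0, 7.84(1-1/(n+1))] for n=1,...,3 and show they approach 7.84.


By continuity of measure from below: if A_n increases to A, then m(A_n) -> m(A).
Here A = [0, 7.84], so m(A) = 7.84
Step 1: a_1 = 7.84*(1 - 1/2) = 3.92, m(A_1) = 3.92
Step 2: a_2 = 7.84*(1 - 1/3) = 5.2267, m(A_2) = 5.2267
Step 3: a_3 = 7.84*(1 - 1/4) = 5.88, m(A_3) = 5.88
Limit: m(A_n) -> m([0,7.84]) = 7.84


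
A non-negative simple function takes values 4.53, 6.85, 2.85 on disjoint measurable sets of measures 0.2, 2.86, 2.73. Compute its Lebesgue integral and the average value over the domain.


Step 1: Integral = sum(value_i * measure_i)
= 4.53*0.2 + 6.85*2.86 + 2.85*2.73
= 0.906 + 19.591 + 7.7805
= 28.2775
Step 2: Total measure of domain = 0.2 + 2.86 + 2.73 = 5.79
Step 3: Average value = 28.2775 / 5.79 = 4.883851


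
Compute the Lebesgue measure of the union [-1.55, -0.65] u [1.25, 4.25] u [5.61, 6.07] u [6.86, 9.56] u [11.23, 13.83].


For pairwise disjoint intervals, m(union) = sum of lengths.
= (-0.65 - -1.55) + (4.25 - 1.25) + (6.07 - 5.61) + (9.56 - 6.86) + (13.83 - 11.23)
= 0.9 + 3 + 0.46 + 2.7 + 2.6
= 9.66


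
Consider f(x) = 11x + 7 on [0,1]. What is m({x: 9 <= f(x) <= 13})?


f^(-1)([9, 13]) = {x : 9 <= 11x + 7 <= 13}
Solving: (9 - 7)/11 <= x <= (13 - 7)/11
= [0.181818, 0.545455]
Intersecting with [0,1]: [0.181818, 0.545455]
Measure = 0.545455 - 0.181818 = 0.363636


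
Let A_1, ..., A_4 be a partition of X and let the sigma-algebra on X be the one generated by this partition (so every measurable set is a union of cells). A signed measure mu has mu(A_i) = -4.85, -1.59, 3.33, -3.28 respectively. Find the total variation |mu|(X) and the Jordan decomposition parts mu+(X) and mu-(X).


Step 1: Every measurable set is a union of atoms (the cells / points), so a Hahn decomposition is
  obtained by grouping atoms by sign: P = union of atoms with mu > 0, N = union of the remaining atoms.
  Atoms in P (indices): 3;  atoms in N (indices): 1, 2, 4
  Positive values: 3.33
  Negative values: -4.85, -1.59, -3.28
Step 2: mu+(X) = mu(P) = sum of positive atom values = 3.33
Step 3: mu-(X) = -mu(N) = sum of |negative atom values| = 9.72
Step 4: |mu|(X) = mu+(X) + mu-(X) = 3.33 + 9.72 = 13.05


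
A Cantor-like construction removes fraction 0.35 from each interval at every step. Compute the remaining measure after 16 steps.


Step 1: At each step, fraction remaining = 1 - 0.35 = 0.65
Step 2: After 16 steps, measure = (0.65)^16
Result = 0.001015


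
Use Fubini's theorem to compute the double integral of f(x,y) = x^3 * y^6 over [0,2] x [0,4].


By Fubini's theorem, the double integral factors as a product of single integrals:
Step 1: integral_0^2 x^3 dx = [x^4/4] from 0 to 2
     = 2^4/4 = 4
Step 2: integral_0^4 y^6 dy = [y^7/7] from 0 to 4
     = 4^7/7 = 2340.571429
Step 3: Double integral = 4 * 2340.571429 = 9362.285714


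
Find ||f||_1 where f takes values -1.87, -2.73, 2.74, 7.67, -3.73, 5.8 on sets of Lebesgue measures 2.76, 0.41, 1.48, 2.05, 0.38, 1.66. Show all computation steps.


Step 1: Compute |f_i|^1 for each value:
  |-1.87|^1 = 1.87
  |-2.73|^1 = 2.73
  |2.74|^1 = 2.74
  |7.67|^1 = 7.67
  |-3.73|^1 = 3.73
  |5.8|^1 = 5.8
Step 2: Multiply by measures and sum:
  1.87 * 2.76 = 5.1612
  2.73 * 0.41 = 1.1193
  2.74 * 1.48 = 4.0552
  7.67 * 2.05 = 15.7235
  3.73 * 0.38 = 1.4174
  5.8 * 1.66 = 9.628
Sum = 5.1612 + 1.1193 + 4.0552 + 15.7235 + 1.4174 + 9.628 = 37.1046
Step 3: Take the p-th root:
||f||_1 = (37.1046)^(1/1) = 37.1046


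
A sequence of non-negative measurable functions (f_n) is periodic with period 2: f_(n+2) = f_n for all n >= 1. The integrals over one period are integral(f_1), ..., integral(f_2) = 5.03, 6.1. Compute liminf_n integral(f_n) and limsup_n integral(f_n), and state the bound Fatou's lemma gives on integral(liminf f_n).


The sequence (integral(f_n)) is periodic with period 2, repeating the values 5.03, 6.1 indefinitely.
Step 1: For a periodic sequence, every tail (a_m, a_(m+1), ...) contains all 2 period values infinitely often.
Step 2: Hence inf of every tail = min of the period values = min(5.03, 6.1) = 5.03.
        liminf_n integral(f_n) = sup over m of (inf of tail from m) = 5.03.
Step 3: Similarly sup of every tail = max of the period values = 6.1.
        limsup_n integral(f_n) = 6.1.
Step 4: Fatou's lemma: integral(liminf_n f_n) <= liminf_n integral(f_n) = 5.03.
        So the integral of the pointwise liminf is at most 5.03.


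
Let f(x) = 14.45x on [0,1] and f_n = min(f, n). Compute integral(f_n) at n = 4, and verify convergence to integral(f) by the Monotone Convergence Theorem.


f(x) = 14.45x on [0,1]; f_n(x) = min(14.45x, n). At n = 4:
Step 1: f(x) reaches 4 at x = 4/14.45 = 0.276817
Step 2: integral(f_4) = integral(14.45x, 0, 0.276817) + integral(4, 0.276817, 1)
       = 14.45*0.276817^2/2 + 4*(1 - 0.276817)
       = 0.553633 + 2.892734
       = 3.446367
Step 3: As n -> infinity, f_n increases to f, so by MCT integral(f_n) -> integral(f) = 14.45/2 = 7.225.
Convergence: integral(f_4) = 3.446367 -> 7.225 as n -> infinity


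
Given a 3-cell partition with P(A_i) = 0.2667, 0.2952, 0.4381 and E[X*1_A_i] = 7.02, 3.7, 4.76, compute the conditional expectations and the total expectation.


For each cell A_i: E[X|A_i] = E[X*1_A_i] / P(A_i)
Step 1: E[X|A_1] = 7.02 / 0.2667 = 26.32171
Step 2: E[X|A_2] = 3.7 / 0.2952 = 12.533875
Step 3: E[X|A_3] = 4.76 / 0.4381 = 10.865099
Verification: E[X] = sum E[X*1_A_i] = 7.02 + 3.7 + 4.76 = 15.48


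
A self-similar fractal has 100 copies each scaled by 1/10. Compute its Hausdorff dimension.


For a self-similar set with N copies scaled by 1/r:
dim_H = log(N)/log(r) = log(100)/log(10)
= 4.60517/2.302585
= 2


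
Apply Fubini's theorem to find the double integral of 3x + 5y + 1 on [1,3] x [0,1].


By Fubini, integrate in x first, then y.
Step 1: Fix y, integrate over x in [1,3]:
  integral(3x + 5y + 1, x=1..3)
  = 3*(3^2 - 1^2)/2 + (5y + 1)*(3 - 1)
  = 12 + (5y + 1)*2
  = 12 + 10y + 2
  = 14 + 10y
Step 2: Integrate over y in [0,1]:
  integral(14 + 10y, y=0..1)
  = 14*1 + 10*(1^2 - 0^2)/2
  = 14 + 5
  = 19


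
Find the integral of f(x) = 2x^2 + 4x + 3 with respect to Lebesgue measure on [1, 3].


The Lebesgue integral of a Riemann-integrable function agrees with the Riemann integral.
Antiderivative F(x) = (2/3)x^3 + (4/2)x^2 + 3x
F(3) = (2/3)*3^3 + (4/2)*3^2 + 3*3
     = (2/3)*27 + (4/2)*9 + 3*3
     = 18 + 18 + 9
     = 45
F(1) = 5.666667
Integral = F(3) - F(1) = 45 - 5.666667 = 39.333333


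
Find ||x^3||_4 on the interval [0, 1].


Step 1: ||f||_4 = (integral_0^1 |x^3|^4 dx)^(1/4)
     = (integral_0^1 x^12 dx)^(1/4)
Step 2: integral_0^1 x^12 dx = [x^13/(13)] from 0 to 1 = 1^13/13
     = 1/13 = 0.076923
Step 3: ||f||_4 = (0.076923)^(1/4) = 0.52664


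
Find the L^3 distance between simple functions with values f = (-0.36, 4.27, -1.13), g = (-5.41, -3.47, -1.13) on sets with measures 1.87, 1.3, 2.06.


Step 1: Compute differences f_i - g_i:
  -0.36 - -5.41 = 5.05
  4.27 - -3.47 = 7.74
  -1.13 - -1.13 = 0.0
Step 2: Compute |diff|^3 * measure for each set:
  |5.05|^3 * 1.87 = 128.787625 * 1.87 = 240.832859
  |7.74|^3 * 1.3 = 463.684824 * 1.3 = 602.790271
  |0.0|^3 * 2.06 = 0.0 * 2.06 = 0.0
Step 3: Sum = 843.62313
Step 4: ||f-g||_3 = (843.62313)^(1/3) = 9.448934


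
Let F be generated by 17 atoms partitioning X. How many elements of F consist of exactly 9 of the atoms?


Each element of F is a union of some subset of the 17 atoms.
Elements that are unions of exactly 9 atoms correspond to 9-element subsets of the 17 atoms.
Count = C(17, 9) = 17! / (9! * 8!) = 24310.
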